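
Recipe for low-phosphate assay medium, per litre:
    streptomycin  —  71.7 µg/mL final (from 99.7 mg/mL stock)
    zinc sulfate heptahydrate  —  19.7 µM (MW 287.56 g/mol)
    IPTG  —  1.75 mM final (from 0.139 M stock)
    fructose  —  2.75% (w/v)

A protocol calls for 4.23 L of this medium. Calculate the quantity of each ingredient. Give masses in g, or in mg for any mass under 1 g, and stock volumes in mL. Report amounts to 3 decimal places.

Working volume: 4.23 L.
streptomycin: V = C2·V2/C1 = 71.7 µg/mL × 4230 mL ÷ 99700 µg/mL = 3.042 mL
zinc sulfate heptahydrate: 19.7 µmol/L × 287.56 g/mol × 4.23 L ÷ 1000 = 23.963 mg
IPTG: dilute stock: 1.75 mM × 4230 mL ÷ 139 mM = 53.255 mL
fructose: 2.75 g per 100 mL × 4230 mL ÷ 100 = 116.325 g

streptomycin 3.042 mL; zinc sulfate heptahydrate 23.963 mg; IPTG 53.255 mL; fructose 116.325 g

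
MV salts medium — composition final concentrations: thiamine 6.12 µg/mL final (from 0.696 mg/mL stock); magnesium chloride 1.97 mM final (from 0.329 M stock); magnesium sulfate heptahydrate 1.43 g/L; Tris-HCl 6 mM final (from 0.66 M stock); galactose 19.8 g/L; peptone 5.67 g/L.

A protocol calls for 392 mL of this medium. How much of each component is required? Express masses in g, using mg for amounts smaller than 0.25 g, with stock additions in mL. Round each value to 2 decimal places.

Target volume = 392 mL = 0.392 L.
thiamine: dilute stock: 6.12 µg/mL × 392 mL ÷ 696 µg/mL = 3.45 mL
magnesium chloride: C1V1 = C2V2 → 1.97 mM × 392 mL ÷ 329 mM = 2.35 mL
magnesium sulfate heptahydrate: 1.43 g/L × 0.392 L = 0.56 g
Tris-HCl: V = C2·V2/C1 = 6 mM × 392 mL ÷ 660 mM = 3.56 mL
galactose: 19.8 g/L × 0.392 L = 7.76 g
peptone: 5.67 g/L × 0.392 L = 2.22 g

thiamine 3.45 mL; magnesium chloride 2.35 mL; magnesium sulfate heptahydrate 0.56 g; Tris-HCl 3.56 mL; galactose 7.76 g; peptone 2.22 g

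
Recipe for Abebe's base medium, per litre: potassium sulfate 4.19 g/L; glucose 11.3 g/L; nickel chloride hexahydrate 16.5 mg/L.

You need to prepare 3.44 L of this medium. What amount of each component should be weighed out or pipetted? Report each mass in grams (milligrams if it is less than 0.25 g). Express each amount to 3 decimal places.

potassium sulfate 14.414 g; glucose 38.872 g; nickel chloride hexahydrate 56.760 mg

Working volume: 3.44 L.
potassium sulfate: 4.19 g/L × 3.44 L = 14.414 g
glucose: 11.3 g/L × 3.44 L = 38.872 g
nickel chloride hexahydrate: 16.5 mg/L × 3.44 L = 56.760 mg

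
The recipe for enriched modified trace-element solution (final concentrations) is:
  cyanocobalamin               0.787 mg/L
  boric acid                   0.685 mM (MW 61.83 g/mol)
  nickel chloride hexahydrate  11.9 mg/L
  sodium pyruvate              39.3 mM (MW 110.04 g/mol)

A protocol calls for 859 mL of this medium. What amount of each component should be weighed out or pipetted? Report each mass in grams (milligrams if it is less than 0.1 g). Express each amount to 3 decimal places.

Working volume: 859 mL = 0.859 L.
cyanocobalamin: 0.787 mg/L × 0.859 L = 0.676 mg
boric acid: 0.685 mmol/L × 61.83 mg/mmol × 0.859 L = 36.382 mg
nickel chloride hexahydrate: 11.9 mg/L × 0.859 L = 10.222 mg
sodium pyruvate: 39.3 mmol/L × 110.04 g/mol × 0.859 L ÷ 1000 = 3.715 g

cyanocobalamin 0.676 mg; boric acid 36.382 mg; nickel chloride hexahydrate 10.222 mg; sodium pyruvate 3.715 g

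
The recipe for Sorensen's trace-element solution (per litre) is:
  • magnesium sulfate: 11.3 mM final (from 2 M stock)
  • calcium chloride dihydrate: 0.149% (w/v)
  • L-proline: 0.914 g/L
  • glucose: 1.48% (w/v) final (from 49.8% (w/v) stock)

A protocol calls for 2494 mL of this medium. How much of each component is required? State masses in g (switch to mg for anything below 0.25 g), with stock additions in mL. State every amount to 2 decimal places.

Working volume: 2494 mL = 2.494 L.
magnesium sulfate: C1V1 = C2V2 → 11.3 mM × 2494 mL ÷ 2000 mM = 14.09 mL
calcium chloride dihydrate: 0.149 g per 100 mL × 2494 mL ÷ 100 = 3.72 g
L-proline: 0.914 g/L × 2.494 L = 2.28 g
glucose: dilute stock: 1.48% ÷ 49.8% × 2494 mL = 74.12 mL

magnesium sulfate 14.09 mL; calcium chloride dihydrate 3.72 g; L-proline 2.28 g; glucose 74.12 mL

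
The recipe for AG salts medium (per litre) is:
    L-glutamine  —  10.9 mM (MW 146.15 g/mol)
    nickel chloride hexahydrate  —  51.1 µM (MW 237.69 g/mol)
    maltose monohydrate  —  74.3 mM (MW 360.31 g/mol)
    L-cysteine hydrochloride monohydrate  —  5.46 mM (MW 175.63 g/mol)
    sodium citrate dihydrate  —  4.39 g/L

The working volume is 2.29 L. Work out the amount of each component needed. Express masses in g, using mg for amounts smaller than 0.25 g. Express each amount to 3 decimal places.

L-glutamine 3.648 g; nickel chloride hexahydrate 27.814 mg; maltose monohydrate 61.306 g; L-cysteine hydrochloride monohydrate 2.196 g; sodium citrate dihydrate 10.053 g

Scale factor relative to 1 L: 2.29.
L-glutamine: 10.9 mmol/L × 146.15 g/mol × 2.29 L ÷ 1000 = 3.648 g
nickel chloride hexahydrate: 51.1 µmol/L × 237.69 g/mol × 2.29 L ÷ 1000 = 27.814 mg
maltose monohydrate: 74.3 mmol/L × 360.31 g/mol × 2.29 L ÷ 1000 = 61.306 g
L-cysteine hydrochloride monohydrate: 5.46 mmol/L × 175.63 g/mol × 2.29 L ÷ 1000 = 2.196 g
sodium citrate dihydrate: 4.39 g/L × 2.29 L = 10.053 g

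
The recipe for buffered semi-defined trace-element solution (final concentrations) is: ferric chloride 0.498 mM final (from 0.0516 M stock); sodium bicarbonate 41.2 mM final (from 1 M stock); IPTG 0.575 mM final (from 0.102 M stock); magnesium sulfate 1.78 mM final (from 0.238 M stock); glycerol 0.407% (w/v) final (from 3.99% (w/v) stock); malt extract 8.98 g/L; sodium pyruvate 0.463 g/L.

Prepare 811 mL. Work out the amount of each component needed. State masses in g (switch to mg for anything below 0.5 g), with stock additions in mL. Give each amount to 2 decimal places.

ferric chloride 7.83 mL; sodium bicarbonate 33.41 mL; IPTG 4.57 mL; magnesium sulfate 6.07 mL; glycerol 82.73 mL; malt extract 7.28 g; sodium pyruvate 375.49 mg

Working volume: 811 mL = 0.811 L.
ferric chloride: C1V1 = C2V2 → 0.498 mM × 811 mL ÷ 51.6 mM = 7.83 mL
sodium bicarbonate: V = C2·V2/C1 = 41.2 mM × 811 mL ÷ 1000 mM = 33.41 mL
IPTG: C1V1 = C2V2 → 0.575 mM × 811 mL ÷ 102 mM = 4.57 mL
magnesium sulfate: V = C2·V2/C1 = 1.78 mM × 811 mL ÷ 238 mM = 6.07 mL
glycerol: dilute stock: 0.407% ÷ 3.99% × 811 mL = 82.73 mL
malt extract: 8.98 g/L × 0.811 L = 7.28 g
sodium pyruvate: 0.463 g/L × 0.811 L = 0.375493 g = 375.49 mg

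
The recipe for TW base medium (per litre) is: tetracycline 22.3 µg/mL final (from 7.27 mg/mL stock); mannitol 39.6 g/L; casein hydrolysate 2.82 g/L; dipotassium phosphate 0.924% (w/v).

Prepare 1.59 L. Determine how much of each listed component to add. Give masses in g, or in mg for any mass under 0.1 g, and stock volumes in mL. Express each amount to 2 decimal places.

Working volume: 1.59 L.
tetracycline: C1V1 = C2V2 → 22.3 µg/mL × 1590 mL ÷ 7270 µg/mL = 4.88 mL
mannitol: 39.6 g/L × 1.59 L = 62.96 g
casein hydrolysate: 2.82 g/L × 1.59 L = 4.48 g
dipotassium phosphate: 0.924% w/v = 9.24 g/L → 9.24 × 1.59 L = 14.69 g

tetracycline 4.88 mL; mannitol 62.96 g; casein hydrolysate 4.48 g; dipotassium phosphate 14.69 g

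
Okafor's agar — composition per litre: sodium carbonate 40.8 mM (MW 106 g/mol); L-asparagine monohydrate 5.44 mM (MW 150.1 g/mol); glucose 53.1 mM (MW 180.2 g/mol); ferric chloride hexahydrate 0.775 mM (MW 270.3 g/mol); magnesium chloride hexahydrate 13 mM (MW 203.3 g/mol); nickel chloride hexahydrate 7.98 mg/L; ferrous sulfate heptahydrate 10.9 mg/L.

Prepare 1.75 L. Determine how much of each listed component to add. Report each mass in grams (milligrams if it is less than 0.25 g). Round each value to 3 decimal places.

Working volume: 1.75 L.
sodium carbonate: 40.8 mmol/L × 106 g/mol × 1.75 L ÷ 1000 = 7.568 g
L-asparagine monohydrate: 5.44 mmol/L × 150.1 g/mol × 1.75 L ÷ 1000 = 1.429 g
glucose: 53.1 mmol/L × 180.2 g/mol × 1.75 L ÷ 1000 = 16.745 g
ferric chloride hexahydrate: 0.775 mmol/L × 270.3 g/mol × 1.75 L ÷ 1000 = 0.367 g
magnesium chloride hexahydrate: 13 mmol/L × 203.3 g/mol × 1.75 L ÷ 1000 = 4.625 g
nickel chloride hexahydrate: 7.98 mg/L × 1.75 L = 13.965 mg
ferrous sulfate heptahydrate: 10.9 mg/L × 1.75 L = 19.075 mg

sodium carbonate 7.568 g; L-asparagine monohydrate 1.429 g; glucose 16.745 g; ferric chloride hexahydrate 0.367 g; magnesium chloride hexahydrate 4.625 g; nickel chloride hexahydrate 13.965 mg; ferrous sulfate heptahydrate 19.075 mg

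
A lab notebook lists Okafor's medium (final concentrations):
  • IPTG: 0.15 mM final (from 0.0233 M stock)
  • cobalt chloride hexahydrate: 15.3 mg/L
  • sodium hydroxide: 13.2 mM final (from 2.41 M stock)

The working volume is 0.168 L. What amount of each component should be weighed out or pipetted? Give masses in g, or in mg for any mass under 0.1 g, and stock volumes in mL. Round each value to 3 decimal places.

IPTG 1.082 mL; cobalt chloride hexahydrate 2.570 mg; sodium hydroxide 0.920 mL

Working volume: 0.168 L.
IPTG: dilute stock: 0.15 mM × 168 mL ÷ 23.3 mM = 1.082 mL
cobalt chloride hexahydrate: 15.3 mg/L × 0.168 L = 2.570 mg
sodium hydroxide: C1V1 = C2V2 → 13.2 mM × 168 mL ÷ 2410 mM = 0.920 mL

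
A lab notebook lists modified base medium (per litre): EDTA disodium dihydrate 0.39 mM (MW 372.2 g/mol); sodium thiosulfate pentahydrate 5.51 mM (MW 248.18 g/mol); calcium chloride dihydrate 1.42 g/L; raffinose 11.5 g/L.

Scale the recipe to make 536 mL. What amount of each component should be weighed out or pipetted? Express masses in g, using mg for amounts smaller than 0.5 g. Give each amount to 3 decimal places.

Target volume = 536 mL = 0.536 L.
EDTA disodium dihydrate: 0.39 mmol/L × 372.2 mg/mmol × 0.536 L = 77.805 mg
sodium thiosulfate pentahydrate: 5.51 mmol/L × 248.18 g/mol × 0.536 L ÷ 1000 = 0.733 g
calcium chloride dihydrate: 1.42 g/L × 0.536 L = 0.761 g
raffinose: 11.5 g/L × 0.536 L = 6.164 g

EDTA disodium dihydrate 77.805 mg; sodium thiosulfate pentahydrate 0.733 g; calcium chloride dihydrate 0.761 g; raffinose 6.164 g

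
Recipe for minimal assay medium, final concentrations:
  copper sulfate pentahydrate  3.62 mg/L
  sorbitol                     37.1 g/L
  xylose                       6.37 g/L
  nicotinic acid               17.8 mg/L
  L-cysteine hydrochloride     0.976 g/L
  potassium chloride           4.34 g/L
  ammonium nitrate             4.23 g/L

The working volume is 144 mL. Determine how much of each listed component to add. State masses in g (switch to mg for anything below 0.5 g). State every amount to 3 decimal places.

Working volume: 144 mL = 0.144 L.
copper sulfate pentahydrate: 3.62 mg/L × 0.144 L = 0.521 mg
sorbitol: 37.1 g/L × 0.144 L = 5.342 g
xylose: 6.37 g/L × 0.144 L = 0.917 g
nicotinic acid: 17.8 mg/L × 0.144 L = 2.563 mg
L-cysteine hydrochloride: 0.976 g/L × 0.144 L = 0.140544 g = 140.544 mg
potassium chloride: 4.34 g/L × 0.144 L = 0.625 g
ammonium nitrate: 4.23 g/L × 0.144 L = 0.609 g

copper sulfate pentahydrate 0.521 mg; sorbitol 5.342 g; xylose 0.917 g; nicotinic acid 2.563 mg; L-cysteine hydrochloride 140.544 mg; potassium chloride 0.625 g; ammonium nitrate 0.609 g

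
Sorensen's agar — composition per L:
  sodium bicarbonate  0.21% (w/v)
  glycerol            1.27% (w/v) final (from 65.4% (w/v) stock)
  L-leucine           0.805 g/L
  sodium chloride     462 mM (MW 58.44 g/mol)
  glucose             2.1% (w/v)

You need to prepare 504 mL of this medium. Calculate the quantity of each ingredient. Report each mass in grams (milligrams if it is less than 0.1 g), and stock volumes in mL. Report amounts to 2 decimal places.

sodium bicarbonate 1.06 g; glycerol 9.79 mL; L-leucine 0.41 g; sodium chloride 13.61 g; glucose 10.58 g

Working volume: 504 mL = 0.504 L.
sodium bicarbonate: 0.21 g per 100 mL × 504 mL ÷ 100 = 1.06 g
glycerol: dilute stock: 1.27% ÷ 65.4% × 504 mL = 9.79 mL
L-leucine: 0.805 g/L × 0.504 L = 0.41 g
sodium chloride: 462 mmol/L × 58.44 g/mol × 0.504 L ÷ 1000 = 13.61 g
glucose: 2.1 g per 100 mL × 504 mL ÷ 100 = 10.58 g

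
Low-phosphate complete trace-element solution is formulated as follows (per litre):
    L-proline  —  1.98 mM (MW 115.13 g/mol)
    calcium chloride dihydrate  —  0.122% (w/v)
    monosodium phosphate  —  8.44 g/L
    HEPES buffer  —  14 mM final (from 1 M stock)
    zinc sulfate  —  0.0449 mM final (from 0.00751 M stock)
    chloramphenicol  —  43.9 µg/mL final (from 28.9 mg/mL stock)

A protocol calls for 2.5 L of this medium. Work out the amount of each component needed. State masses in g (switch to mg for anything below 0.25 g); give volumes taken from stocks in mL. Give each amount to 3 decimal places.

L-proline 0.570 g; calcium chloride dihydrate 3.050 g; monosodium phosphate 21.100 g; HEPES buffer 35.000 mL; zinc sulfate 14.947 mL; chloramphenicol 3.798 mL

Scale factor relative to 1 L: 2.5.
L-proline: 1.98 mmol/L × 115.13 g/mol × 2.5 L ÷ 1000 = 0.570 g
calcium chloride dihydrate: 0.122 g per 100 mL × 2500 mL ÷ 100 = 3.050 g
monosodium phosphate: 8.44 g/L × 2.5 L = 21.100 g
HEPES buffer: dilute stock: 14 mM × 2500 mL ÷ 1000 mM = 35.000 mL
zinc sulfate: dilute stock: 0.0449 mM × 2500 mL ÷ 7.51 mM = 14.947 mL
chloramphenicol: C1V1 = C2V2 → 43.9 µg/mL × 2500 mL ÷ 28900 µg/mL = 3.798 mL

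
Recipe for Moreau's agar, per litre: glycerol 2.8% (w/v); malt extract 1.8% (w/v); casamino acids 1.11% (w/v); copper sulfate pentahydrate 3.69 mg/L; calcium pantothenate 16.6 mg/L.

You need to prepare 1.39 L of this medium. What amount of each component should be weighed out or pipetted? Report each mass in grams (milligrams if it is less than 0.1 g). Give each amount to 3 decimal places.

glycerol 38.920 g; malt extract 25.020 g; casamino acids 15.429 g; copper sulfate pentahydrate 5.129 mg; calcium pantothenate 23.074 mg

Scale factor relative to 1 L: 1.39.
glycerol: 2.8% w/v = 28 g/L → 28 × 1.39 L = 38.920 g
malt extract: 1.8 g per 100 mL × 1390 mL ÷ 100 = 25.020 g
casamino acids: 1.11 g per 100 mL × 1390 mL ÷ 100 = 15.429 g
copper sulfate pentahydrate: 3.69 mg/L × 1.39 L = 5.129 mg
calcium pantothenate: 16.6 mg/L × 1.39 L = 23.074 mg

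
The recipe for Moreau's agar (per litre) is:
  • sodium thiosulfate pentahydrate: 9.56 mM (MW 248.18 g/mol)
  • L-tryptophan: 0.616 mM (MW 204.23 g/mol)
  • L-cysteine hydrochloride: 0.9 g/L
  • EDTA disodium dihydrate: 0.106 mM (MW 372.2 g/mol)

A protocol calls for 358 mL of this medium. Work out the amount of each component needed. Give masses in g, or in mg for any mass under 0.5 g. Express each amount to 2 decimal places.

sodium thiosulfate pentahydrate 0.85 g; L-tryptophan 45.04 mg; L-cysteine hydrochloride 322.20 mg; EDTA disodium dihydrate 14.12 mg

Scale factor relative to 1 L: 0.358.
sodium thiosulfate pentahydrate: 9.56 mmol/L × 248.18 g/mol × 0.358 L ÷ 1000 = 0.85 g
L-tryptophan: 0.616 mmol/L × 204.23 mg/mmol × 0.358 L = 45.04 mg
L-cysteine hydrochloride: 0.9 g/L × 0.358 L = 0.3222 g = 322.20 mg
EDTA disodium dihydrate: 0.106 mmol/L × 372.2 mg/mmol × 0.358 L = 14.12 mg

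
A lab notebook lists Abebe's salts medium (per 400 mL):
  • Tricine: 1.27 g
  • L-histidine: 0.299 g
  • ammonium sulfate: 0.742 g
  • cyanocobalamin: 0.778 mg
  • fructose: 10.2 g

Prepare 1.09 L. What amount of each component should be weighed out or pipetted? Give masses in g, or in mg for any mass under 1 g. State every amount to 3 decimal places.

Scale factor = 1090 mL / 400 mL = 2.725.
Tricine: 1.27 g × (1090 mL / 400 mL) = 3.461 g
L-histidine: 0.299 g × (1090 mL / 400 mL) = 0.814775 g = 814.775 mg
ammonium sulfate: 0.742 g × (1090 mL / 400 mL) = 2.022 g
cyanocobalamin: 0.778 mg × (1090 mL / 400 mL) = 2.120 mg
fructose: 10.2 g × (1090 mL / 400 mL) = 27.795 g

Tricine 3.461 g; L-histidine 814.775 mg; ammonium sulfate 2.022 g; cyanocobalamin 2.120 mg; fructose 27.795 g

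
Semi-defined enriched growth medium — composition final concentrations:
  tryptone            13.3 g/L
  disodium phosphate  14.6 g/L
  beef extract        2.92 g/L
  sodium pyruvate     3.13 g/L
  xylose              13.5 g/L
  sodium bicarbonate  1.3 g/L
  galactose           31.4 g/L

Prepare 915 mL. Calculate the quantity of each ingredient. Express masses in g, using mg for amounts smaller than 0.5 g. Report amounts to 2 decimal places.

Target volume = 915 mL = 0.915 L.
tryptone: 13.3 g/L × 0.915 L = 12.17 g
disodium phosphate: 14.6 g/L × 0.915 L = 13.36 g
beef extract: 2.92 g/L × 0.915 L = 2.67 g
sodium pyruvate: 3.13 g/L × 0.915 L = 2.86 g
xylose: 13.5 g/L × 0.915 L = 12.35 g
sodium bicarbonate: 1.3 g/L × 0.915 L = 1.19 g
galactose: 31.4 g/L × 0.915 L = 28.73 g

tryptone 12.17 g; disodium phosphate 13.36 g; beef extract 2.67 g; sodium pyruvate 2.86 g; xylose 12.35 g; sodium bicarbonate 1.19 g; galactose 28.73 g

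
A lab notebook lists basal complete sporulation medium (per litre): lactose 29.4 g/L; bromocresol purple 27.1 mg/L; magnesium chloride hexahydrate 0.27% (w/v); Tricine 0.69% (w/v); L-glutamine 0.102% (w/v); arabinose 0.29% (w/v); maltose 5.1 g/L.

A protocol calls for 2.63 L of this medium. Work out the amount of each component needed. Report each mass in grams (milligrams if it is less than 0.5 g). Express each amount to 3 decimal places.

Scale factor relative to 1 L: 2.63.
lactose: 29.4 g/L × 2.63 L = 77.322 g
bromocresol purple: 27.1 mg/L × 2.63 L = 71.273 mg
magnesium chloride hexahydrate: 0.27 g per 100 mL × 2630 mL ÷ 100 = 7.101 g
Tricine: 0.69% w/v = 6.9 g/L → 6.9 × 2.63 L = 18.147 g
L-glutamine: 0.102 g per 100 mL × 2630 mL ÷ 100 = 2.683 g
arabinose: 0.29% w/v = 2.9 g/L → 2.9 × 2.63 L = 7.627 g
maltose: 5.1 g/L × 2.63 L = 13.413 g

lactose 77.322 g; bromocresol purple 71.273 mg; magnesium chloride hexahydrate 7.101 g; Tricine 18.147 g; L-glutamine 2.683 g; arabinose 7.627 g; maltose 13.413 g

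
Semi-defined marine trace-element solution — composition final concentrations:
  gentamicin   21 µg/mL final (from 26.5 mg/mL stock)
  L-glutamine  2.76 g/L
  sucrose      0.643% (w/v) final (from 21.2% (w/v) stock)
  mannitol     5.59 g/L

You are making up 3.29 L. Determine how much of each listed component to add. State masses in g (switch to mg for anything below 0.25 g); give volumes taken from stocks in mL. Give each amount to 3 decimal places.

Working volume: 3.29 L.
gentamicin: V = C2·V2/C1 = 21 µg/mL × 3290 mL ÷ 26500 µg/mL = 2.607 mL
L-glutamine: 2.76 g/L × 3.29 L = 9.080 g
sucrose: dilute stock: 0.643% ÷ 21.2% × 3290 mL = 99.786 mL
mannitol: 5.59 g/L × 3.29 L = 18.391 g

gentamicin 2.607 mL; L-glutamine 9.080 g; sucrose 99.786 mL; mannitol 18.391 g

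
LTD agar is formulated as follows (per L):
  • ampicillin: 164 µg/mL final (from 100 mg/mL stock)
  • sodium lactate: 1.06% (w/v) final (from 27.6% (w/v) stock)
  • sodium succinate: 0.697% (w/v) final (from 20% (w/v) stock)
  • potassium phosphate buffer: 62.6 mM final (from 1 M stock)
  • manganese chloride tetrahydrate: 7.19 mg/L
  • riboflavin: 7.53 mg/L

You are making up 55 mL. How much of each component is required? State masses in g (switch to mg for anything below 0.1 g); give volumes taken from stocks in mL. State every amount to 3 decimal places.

Working volume: 55 mL = 0.055 L.
ampicillin: V = C2·V2/C1 = 164 µg/mL × 55 mL ÷ 100000 µg/mL = 0.090 mL
sodium lactate: dilute stock: 1.06% ÷ 27.6% × 55 mL = 2.112 mL
sodium succinate: dilute stock: 0.697% ÷ 20% × 55 mL = 1.917 mL
potassium phosphate buffer: C1V1 = C2V2 → 62.6 mM × 55 mL ÷ 1000 mM = 3.443 mL
manganese chloride tetrahydrate: 7.19 mg/L × 0.055 L = 0.395 mg
riboflavin: 7.53 mg/L × 0.055 L = 0.414 mg

ampicillin 0.090 mL; sodium lactate 2.112 mL; sodium succinate 1.917 mL; potassium phosphate buffer 3.443 mL; manganese chloride tetrahydrate 0.395 mg; riboflavin 0.414 mg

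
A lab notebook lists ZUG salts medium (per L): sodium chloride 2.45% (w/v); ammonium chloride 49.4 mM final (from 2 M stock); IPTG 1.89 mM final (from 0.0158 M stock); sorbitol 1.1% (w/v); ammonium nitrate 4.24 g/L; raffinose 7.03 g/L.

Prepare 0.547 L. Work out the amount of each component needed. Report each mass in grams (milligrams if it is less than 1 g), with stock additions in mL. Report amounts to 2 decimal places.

Scale factor relative to 1 L: 0.547.
sodium chloride: 2.45 g per 100 mL × 547 mL ÷ 100 = 13.40 g
ammonium chloride: V = C2·V2/C1 = 49.4 mM × 547 mL ÷ 2000 mM = 13.51 mL
IPTG: dilute stock: 1.89 mM × 547 mL ÷ 15.8 mM = 65.43 mL
sorbitol: 1.1 g per 100 mL × 547 mL ÷ 100 = 6.02 g
ammonium nitrate: 4.24 g/L × 0.547 L = 2.32 g
raffinose: 7.03 g/L × 0.547 L = 3.85 g

sodium chloride 13.40 g; ammonium chloride 13.51 mL; IPTG 65.43 mL; sorbitol 6.02 g; ammonium nitrate 2.32 g; raffinose 3.85 g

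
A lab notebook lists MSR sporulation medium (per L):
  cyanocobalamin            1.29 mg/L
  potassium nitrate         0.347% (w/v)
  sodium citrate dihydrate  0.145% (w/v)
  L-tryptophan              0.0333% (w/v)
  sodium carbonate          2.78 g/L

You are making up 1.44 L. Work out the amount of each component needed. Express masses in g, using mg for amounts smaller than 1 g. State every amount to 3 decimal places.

Scale factor relative to 1 L: 1.44.
cyanocobalamin: 1.29 mg/L × 1.44 L = 1.858 mg
potassium nitrate: 0.347% w/v = 3.47 g/L → 3.47 × 1.44 L = 4.997 g
sodium citrate dihydrate: 0.145% w/v = 1.45 g/L → 1.45 × 1.44 L = 2.088 g
L-tryptophan: 0.0333 g per 100 mL × 1440 mL ÷ 100 = 0.47952 g = 479.520 mg
sodium carbonate: 2.78 g/L × 1.44 L = 4.003 g

cyanocobalamin 1.858 mg; potassium nitrate 4.997 g; sodium citrate dihydrate 2.088 g; L-tryptophan 479.520 mg; sodium carbonate 4.003 g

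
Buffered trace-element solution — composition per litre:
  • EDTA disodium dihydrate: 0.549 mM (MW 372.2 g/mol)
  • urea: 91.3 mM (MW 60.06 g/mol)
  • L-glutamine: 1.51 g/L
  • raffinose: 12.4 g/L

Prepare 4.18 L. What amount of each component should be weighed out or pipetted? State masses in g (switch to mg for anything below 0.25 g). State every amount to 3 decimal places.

Scale factor relative to 1 L: 4.18.
EDTA disodium dihydrate: 0.549 mmol/L × 372.2 g/mol × 4.18 L ÷ 1000 = 0.854 g
urea: 91.3 mmol/L × 60.06 g/mol × 4.18 L ÷ 1000 = 22.921 g
L-glutamine: 1.51 g/L × 4.18 L = 6.312 g
raffinose: 12.4 g/L × 4.18 L = 51.832 g

EDTA disodium dihydrate 0.854 g; urea 22.921 g; L-glutamine 6.312 g; raffinose 51.832 g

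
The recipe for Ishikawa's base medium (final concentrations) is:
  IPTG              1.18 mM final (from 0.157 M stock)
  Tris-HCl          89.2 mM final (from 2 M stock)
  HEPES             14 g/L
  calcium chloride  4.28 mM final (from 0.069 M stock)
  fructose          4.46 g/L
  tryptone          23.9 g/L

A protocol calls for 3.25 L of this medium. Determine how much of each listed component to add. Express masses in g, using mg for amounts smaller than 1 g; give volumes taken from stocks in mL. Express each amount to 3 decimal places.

Working volume: 3.25 L.
IPTG: V = C2·V2/C1 = 1.18 mM × 3250 mL ÷ 157 mM = 24.427 mL
Tris-HCl: V = C2·V2/C1 = 89.2 mM × 3250 mL ÷ 2000 mM = 144.950 mL
HEPES: 14 g/L × 3.25 L = 45.500 g
calcium chloride: V = C2·V2/C1 = 4.28 mM × 3250 mL ÷ 69 mM = 201.594 mL
fructose: 4.46 g/L × 3.25 L = 14.495 g
tryptone: 23.9 g/L × 3.25 L = 77.675 g

IPTG 24.427 mL; Tris-HCl 144.950 mL; HEPES 45.500 g; calcium chloride 201.594 mL; fructose 14.495 g; tryptone 77.675 g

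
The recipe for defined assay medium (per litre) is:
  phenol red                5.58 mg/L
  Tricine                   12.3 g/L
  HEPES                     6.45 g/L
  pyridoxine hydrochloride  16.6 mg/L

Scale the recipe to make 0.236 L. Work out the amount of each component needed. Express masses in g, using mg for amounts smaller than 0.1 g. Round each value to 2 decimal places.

phenol red 1.32 mg; Tricine 2.90 g; HEPES 1.52 g; pyridoxine hydrochloride 3.92 mg

Scale factor relative to 1 L: 0.236.
phenol red: 5.58 mg/L × 0.236 L = 1.32 mg
Tricine: 12.3 g/L × 0.236 L = 2.90 g
HEPES: 6.45 g/L × 0.236 L = 1.52 g
pyridoxine hydrochloride: 16.6 mg/L × 0.236 L = 3.92 mg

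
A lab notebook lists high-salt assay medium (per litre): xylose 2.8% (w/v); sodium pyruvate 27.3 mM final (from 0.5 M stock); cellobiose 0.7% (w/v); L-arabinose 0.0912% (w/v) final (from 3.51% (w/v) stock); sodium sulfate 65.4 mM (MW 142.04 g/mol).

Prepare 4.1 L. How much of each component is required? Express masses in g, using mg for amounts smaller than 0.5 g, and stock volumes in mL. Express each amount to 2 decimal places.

xylose 114.80 g; sodium pyruvate 223.86 mL; cellobiose 28.70 g; L-arabinose 106.53 mL; sodium sulfate 38.09 g

Working volume: 4.1 L.
xylose: 2.8 g per 100 mL × 4100 mL ÷ 100 = 114.80 g
sodium pyruvate: C1V1 = C2V2 → 27.3 mM × 4100 mL ÷ 500 mM = 223.86 mL
cellobiose: 0.7% w/v = 7 g/L → 7 × 4.1 L = 28.70 g
L-arabinose: dilute stock: 0.0912% ÷ 3.51% × 4100 mL = 106.53 mL
sodium sulfate: 65.4 mmol/L × 142.04 g/mol × 4.1 L ÷ 1000 = 38.09 g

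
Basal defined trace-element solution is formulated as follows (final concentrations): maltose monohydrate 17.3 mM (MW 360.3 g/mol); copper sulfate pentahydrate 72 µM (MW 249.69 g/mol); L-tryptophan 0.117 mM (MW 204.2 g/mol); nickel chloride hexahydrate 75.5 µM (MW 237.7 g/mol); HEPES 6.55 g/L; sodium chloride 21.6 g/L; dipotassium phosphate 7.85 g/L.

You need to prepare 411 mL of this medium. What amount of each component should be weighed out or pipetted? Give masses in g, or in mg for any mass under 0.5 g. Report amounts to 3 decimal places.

Target volume = 411 mL = 0.411 L.
maltose monohydrate: 17.3 mmol/L × 360.3 g/mol × 0.411 L ÷ 1000 = 2.562 g
copper sulfate pentahydrate: 72 µmol/L × 249.69 g/mol × 0.411 L ÷ 1000 = 7.389 mg
L-tryptophan: 0.117 mmol/L × 204.2 mg/mmol × 0.411 L = 9.819 mg
nickel chloride hexahydrate: 75.5 µmol/L × 237.7 g/mol × 0.411 L ÷ 1000 = 7.376 mg
HEPES: 6.55 g/L × 0.411 L = 2.692 g
sodium chloride: 21.6 g/L × 0.411 L = 8.878 g
dipotassium phosphate: 7.85 g/L × 0.411 L = 3.226 g

maltose monohydrate 2.562 g; copper sulfate pentahydrate 7.389 mg; L-tryptophan 9.819 mg; nickel chloride hexahydrate 7.376 mg; HEPES 2.692 g; sodium chloride 8.878 g; dipotassium phosphate 3.226 g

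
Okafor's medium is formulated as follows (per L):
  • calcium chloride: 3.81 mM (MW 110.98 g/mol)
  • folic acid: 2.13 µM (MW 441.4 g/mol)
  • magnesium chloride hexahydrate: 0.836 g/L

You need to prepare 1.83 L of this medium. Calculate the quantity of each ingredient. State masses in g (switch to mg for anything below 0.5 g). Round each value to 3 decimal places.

Working volume: 1.83 L.
calcium chloride: 3.81 mmol/L × 110.98 g/mol × 1.83 L ÷ 1000 = 0.774 g
folic acid: 2.13 µmol/L × 441.4 g/mol × 1.83 L ÷ 1000 = 1.721 mg
magnesium chloride hexahydrate: 0.836 g/L × 1.83 L = 1.530 g

calcium chloride 0.774 g; folic acid 1.721 mg; magnesium chloride hexahydrate 1.530 g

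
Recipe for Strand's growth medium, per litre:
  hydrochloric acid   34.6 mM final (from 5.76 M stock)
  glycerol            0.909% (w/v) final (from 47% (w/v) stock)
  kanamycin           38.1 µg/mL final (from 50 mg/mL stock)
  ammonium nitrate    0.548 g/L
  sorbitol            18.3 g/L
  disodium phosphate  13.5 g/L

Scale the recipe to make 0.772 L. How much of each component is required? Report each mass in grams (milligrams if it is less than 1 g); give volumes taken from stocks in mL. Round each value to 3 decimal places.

Working volume: 0.772 L.
hydrochloric acid: C1V1 = C2V2 → 34.6 mM × 772 mL ÷ 5760 mM = 4.637 mL
glycerol: dilute stock: 0.909% ÷ 47% × 772 mL = 14.931 mL
kanamycin: V = C2·V2/C1 = 38.1 µg/mL × 772 mL ÷ 50000 µg/mL = 0.588 mL
ammonium nitrate: 0.548 g/L × 0.772 L = 0.423056 g = 423.056 mg
sorbitol: 18.3 g/L × 0.772 L = 14.128 g
disodium phosphate: 13.5 g/L × 0.772 L = 10.422 g

hydrochloric acid 4.637 mL; glycerol 14.931 mL; kanamycin 0.588 mL; ammonium nitrate 423.056 mg; sorbitol 14.128 g; disodium phosphate 10.422 g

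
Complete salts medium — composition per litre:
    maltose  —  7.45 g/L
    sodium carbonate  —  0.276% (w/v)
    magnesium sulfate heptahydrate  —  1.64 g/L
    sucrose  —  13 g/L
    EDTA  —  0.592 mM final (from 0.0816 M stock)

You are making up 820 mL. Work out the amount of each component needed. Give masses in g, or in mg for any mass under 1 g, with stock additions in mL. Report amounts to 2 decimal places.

Working volume: 820 mL = 0.82 L.
maltose: 7.45 g/L × 0.82 L = 6.11 g
sodium carbonate: 0.276 g per 100 mL × 820 mL ÷ 100 = 2.26 g
magnesium sulfate heptahydrate: 1.64 g/L × 0.82 L = 1.34 g
sucrose: 13 g/L × 0.82 L = 10.66 g
EDTA: C1V1 = C2V2 → 0.592 mM × 820 mL ÷ 81.6 mM = 5.95 mL

maltose 6.11 g; sodium carbonate 2.26 g; magnesium sulfate heptahydrate 1.34 g; sucrose 10.66 g; EDTA 5.95 mL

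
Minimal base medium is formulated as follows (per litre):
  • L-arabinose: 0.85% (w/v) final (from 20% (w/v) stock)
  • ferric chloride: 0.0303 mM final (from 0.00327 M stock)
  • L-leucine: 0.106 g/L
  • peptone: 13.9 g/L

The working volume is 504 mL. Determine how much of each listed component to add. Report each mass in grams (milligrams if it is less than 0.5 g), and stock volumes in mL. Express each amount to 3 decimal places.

L-arabinose 21.420 mL; ferric chloride 4.670 mL; L-leucine 53.424 mg; peptone 7.006 g

Working volume: 504 mL = 0.504 L.
L-arabinose: C1V1 = C2V2 → 0.85% ÷ 20% × 504 mL = 21.420 mL
ferric chloride: C1V1 = C2V2 → 0.0303 mM × 504 mL ÷ 3.27 mM = 4.670 mL
L-leucine: 0.106 g/L × 0.504 L = 0.053424 g = 53.424 mg
peptone: 13.9 g/L × 0.504 L = 7.006 g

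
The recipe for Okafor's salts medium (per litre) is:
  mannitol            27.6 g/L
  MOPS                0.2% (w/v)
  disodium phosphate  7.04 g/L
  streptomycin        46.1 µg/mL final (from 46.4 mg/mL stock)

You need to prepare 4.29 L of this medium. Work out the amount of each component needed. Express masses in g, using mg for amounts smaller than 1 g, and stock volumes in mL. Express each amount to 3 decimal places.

mannitol 118.404 g; MOPS 8.580 g; disodium phosphate 30.202 g; streptomycin 4.262 mL

Scale factor relative to 1 L: 4.29.
mannitol: 27.6 g/L × 4.29 L = 118.404 g
MOPS: 0.2% w/v = 2 g/L → 2 × 4.29 L = 8.580 g
disodium phosphate: 7.04 g/L × 4.29 L = 30.202 g
streptomycin: C1V1 = C2V2 → 46.1 µg/mL × 4290 mL ÷ 46400 µg/mL = 4.262 mL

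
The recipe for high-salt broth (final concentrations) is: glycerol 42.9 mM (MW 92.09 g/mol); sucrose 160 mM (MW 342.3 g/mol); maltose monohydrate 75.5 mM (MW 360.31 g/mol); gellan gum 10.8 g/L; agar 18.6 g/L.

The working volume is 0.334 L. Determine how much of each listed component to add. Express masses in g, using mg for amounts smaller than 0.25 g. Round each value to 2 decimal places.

glycerol 1.32 g; sucrose 18.29 g; maltose monohydrate 9.09 g; gellan gum 3.61 g; agar 6.21 g

Scale factor relative to 1 L: 0.334.
glycerol: 42.9 mmol/L × 92.09 g/mol × 0.334 L ÷ 1000 = 1.32 g
sucrose: 160 mmol/L × 342.3 g/mol × 0.334 L ÷ 1000 = 18.29 g
maltose monohydrate: 75.5 mmol/L × 360.31 g/mol × 0.334 L ÷ 1000 = 9.09 g
gellan gum: 10.8 g/L × 0.334 L = 3.61 g
agar: 18.6 g/L × 0.334 L = 6.21 g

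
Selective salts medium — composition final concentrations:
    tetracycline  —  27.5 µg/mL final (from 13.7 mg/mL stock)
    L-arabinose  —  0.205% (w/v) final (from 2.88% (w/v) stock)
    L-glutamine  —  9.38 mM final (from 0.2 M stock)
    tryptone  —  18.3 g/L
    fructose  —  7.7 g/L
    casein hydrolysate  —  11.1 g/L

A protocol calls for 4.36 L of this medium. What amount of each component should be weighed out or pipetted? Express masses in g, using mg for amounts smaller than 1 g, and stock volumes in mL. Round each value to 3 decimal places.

tetracycline 8.752 mL; L-arabinose 310.347 mL; L-glutamine 204.484 mL; tryptone 79.788 g; fructose 33.572 g; casein hydrolysate 48.396 g

Scale factor relative to 1 L: 4.36.
tetracycline: C1V1 = C2V2 → 27.5 µg/mL × 4360 mL ÷ 13700 µg/mL = 8.752 mL
L-arabinose: dilute stock: 0.205% ÷ 2.88% × 4360 mL = 310.347 mL
L-glutamine: C1V1 = C2V2 → 9.38 mM × 4360 mL ÷ 200 mM = 204.484 mL
tryptone: 18.3 g/L × 4.36 L = 79.788 g
fructose: 7.7 g/L × 4.36 L = 33.572 g
casein hydrolysate: 11.1 g/L × 4.36 L = 48.396 g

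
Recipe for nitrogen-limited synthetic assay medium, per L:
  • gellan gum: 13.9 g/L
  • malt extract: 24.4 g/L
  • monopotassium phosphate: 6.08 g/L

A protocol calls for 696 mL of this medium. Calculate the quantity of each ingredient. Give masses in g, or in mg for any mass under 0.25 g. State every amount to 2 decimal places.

gellan gum 9.67 g; malt extract 16.98 g; monopotassium phosphate 4.23 g

Working volume: 696 mL = 0.696 L.
gellan gum: 13.9 g/L × 0.696 L = 9.67 g
malt extract: 24.4 g/L × 0.696 L = 16.98 g
monopotassium phosphate: 6.08 g/L × 0.696 L = 4.23 g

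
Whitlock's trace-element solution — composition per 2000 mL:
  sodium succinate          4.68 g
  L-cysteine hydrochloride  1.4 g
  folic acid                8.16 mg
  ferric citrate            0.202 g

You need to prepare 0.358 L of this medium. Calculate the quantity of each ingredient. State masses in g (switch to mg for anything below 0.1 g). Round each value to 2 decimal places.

Scale factor = 358 mL / 2000 mL = 0.179.
sodium succinate: 4.68 g × (358 mL / 2000 mL) = 0.84 g
L-cysteine hydrochloride: 1.4 g × (358 mL / 2000 mL) = 0.25 g
folic acid: 8.16 mg × (358 mL / 2000 mL) = 1.46 mg
ferric citrate: 0.202 g × (358 mL / 2000 mL) = 0.036158 g = 36.16 mg

sodium succinate 0.84 g; L-cysteine hydrochloride 0.25 g; folic acid 1.46 mg; ferric citrate 36.16 mg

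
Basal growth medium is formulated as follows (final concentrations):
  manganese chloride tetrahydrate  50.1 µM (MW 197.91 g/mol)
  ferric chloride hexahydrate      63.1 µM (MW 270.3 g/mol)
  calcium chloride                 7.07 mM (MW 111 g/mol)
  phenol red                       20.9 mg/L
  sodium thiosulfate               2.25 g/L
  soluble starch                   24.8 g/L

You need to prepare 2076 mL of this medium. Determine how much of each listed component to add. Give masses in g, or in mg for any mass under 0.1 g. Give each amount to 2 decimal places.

Target volume = 2076 mL = 2.076 L.
manganese chloride tetrahydrate: 50.1 µmol/L × 197.91 g/mol × 2.076 L ÷ 1000 = 20.58 mg
ferric chloride hexahydrate: 63.1 µmol/L × 270.3 g/mol × 2.076 L ÷ 1000 = 35.41 mg
calcium chloride: 7.07 mmol/L × 111 g/mol × 2.076 L ÷ 1000 = 1.63 g
phenol red: 20.9 mg/L × 2.076 L = 43.39 mg
sodium thiosulfate: 2.25 g/L × 2.076 L = 4.67 g
soluble starch: 24.8 g/L × 2.076 L = 51.48 g

manganese chloride tetrahydrate 20.58 mg; ferric chloride hexahydrate 35.41 mg; calcium chloride 1.63 g; phenol red 43.39 mg; sodium thiosulfate 4.67 g; soluble starch 51.48 g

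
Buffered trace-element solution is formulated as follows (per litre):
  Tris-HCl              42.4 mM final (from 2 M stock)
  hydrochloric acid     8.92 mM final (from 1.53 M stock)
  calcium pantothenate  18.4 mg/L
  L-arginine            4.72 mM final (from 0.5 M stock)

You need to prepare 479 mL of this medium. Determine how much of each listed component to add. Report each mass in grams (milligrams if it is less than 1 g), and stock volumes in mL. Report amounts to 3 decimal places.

Tris-HCl 10.155 mL; hydrochloric acid 2.793 mL; calcium pantothenate 8.814 mg; L-arginine 4.522 mL

Working volume: 479 mL = 0.479 L.
Tris-HCl: C1V1 = C2V2 → 42.4 mM × 479 mL ÷ 2000 mM = 10.155 mL
hydrochloric acid: C1V1 = C2V2 → 8.92 mM × 479 mL ÷ 1530 mM = 2.793 mL
calcium pantothenate: 18.4 mg/L × 0.479 L = 8.814 mg
L-arginine: V = C2·V2/C1 = 4.72 mM × 479 mL ÷ 500 mM = 4.522 mL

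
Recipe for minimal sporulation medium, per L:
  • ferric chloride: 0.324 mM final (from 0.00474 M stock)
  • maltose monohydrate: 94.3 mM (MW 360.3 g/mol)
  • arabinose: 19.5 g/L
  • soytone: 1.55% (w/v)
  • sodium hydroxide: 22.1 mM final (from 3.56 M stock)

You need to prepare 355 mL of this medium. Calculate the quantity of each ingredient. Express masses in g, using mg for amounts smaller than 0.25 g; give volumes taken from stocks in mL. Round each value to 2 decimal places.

ferric chloride 24.27 mL; maltose monohydrate 12.06 g; arabinose 6.92 g; soytone 5.50 g; sodium hydroxide 2.20 mL

Target volume = 355 mL = 0.355 L.
ferric chloride: C1V1 = C2V2 → 0.324 mM × 355 mL ÷ 4.74 mM = 24.27 mL
maltose monohydrate: 94.3 mmol/L × 360.3 g/mol × 0.355 L ÷ 1000 = 12.06 g
arabinose: 19.5 g/L × 0.355 L = 6.92 g
soytone: 1.55% w/v = 15.5 g/L → 15.5 × 0.355 L = 5.50 g
sodium hydroxide: C1V1 = C2V2 → 22.1 mM × 355 mL ÷ 3560 mM = 2.20 mL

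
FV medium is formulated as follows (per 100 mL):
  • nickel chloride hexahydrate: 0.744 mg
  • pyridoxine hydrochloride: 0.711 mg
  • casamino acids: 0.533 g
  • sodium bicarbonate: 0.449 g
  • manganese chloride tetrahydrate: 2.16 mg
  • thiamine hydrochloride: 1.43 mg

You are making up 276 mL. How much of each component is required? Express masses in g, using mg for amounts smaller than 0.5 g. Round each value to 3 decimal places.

nickel chloride hexahydrate 2.053 mg; pyridoxine hydrochloride 1.962 mg; casamino acids 1.471 g; sodium bicarbonate 1.239 g; manganese chloride tetrahydrate 5.962 mg; thiamine hydrochloride 3.947 mg

Scale factor = 276 mL / 100 mL = 2.76.
nickel chloride hexahydrate: 0.744 mg × (276 mL / 100 mL) = 2.053 mg
pyridoxine hydrochloride: 0.711 mg × (276 mL / 100 mL) = 1.962 mg
casamino acids: 0.533 g × (276 mL / 100 mL) = 1.471 g
sodium bicarbonate: 0.449 g × (276 mL / 100 mL) = 1.239 g
manganese chloride tetrahydrate: 2.16 mg × (276 mL / 100 mL) = 5.962 mg
thiamine hydrochloride: 1.43 mg × (276 mL / 100 mL) = 3.947 mg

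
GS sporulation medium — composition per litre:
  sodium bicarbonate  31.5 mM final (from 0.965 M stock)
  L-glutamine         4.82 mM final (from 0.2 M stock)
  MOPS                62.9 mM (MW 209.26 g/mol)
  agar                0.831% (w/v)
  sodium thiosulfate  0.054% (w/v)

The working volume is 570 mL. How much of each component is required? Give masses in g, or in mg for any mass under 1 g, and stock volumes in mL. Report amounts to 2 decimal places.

Target volume = 570 mL = 0.57 L.
sodium bicarbonate: C1V1 = C2V2 → 31.5 mM × 570 mL ÷ 965 mM = 18.61 mL
L-glutamine: V = C2·V2/C1 = 4.82 mM × 570 mL ÷ 200 mM = 13.74 mL
MOPS: 62.9 mmol/L × 209.26 g/mol × 0.57 L ÷ 1000 = 7.50 g
agar: 0.831% w/v = 8.31 g/L → 8.31 × 0.57 L = 4.74 g
sodium thiosulfate: 0.054 g per 100 mL × 570 mL ÷ 100 = 0.3078 g = 307.80 mg

sodium bicarbonate 18.61 mL; L-glutamine 13.74 mL; MOPS 7.50 g; agar 4.74 g; sodium thiosulfate 307.80 mg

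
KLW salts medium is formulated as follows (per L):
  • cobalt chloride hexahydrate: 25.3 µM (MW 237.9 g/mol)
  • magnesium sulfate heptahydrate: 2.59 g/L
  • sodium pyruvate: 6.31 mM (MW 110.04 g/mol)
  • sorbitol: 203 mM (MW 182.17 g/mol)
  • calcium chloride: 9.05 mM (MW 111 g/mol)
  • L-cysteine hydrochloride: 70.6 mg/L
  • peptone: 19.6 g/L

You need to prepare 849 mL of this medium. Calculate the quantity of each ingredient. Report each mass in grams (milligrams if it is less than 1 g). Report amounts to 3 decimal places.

Scale factor relative to 1 L: 0.849.
cobalt chloride hexahydrate: 25.3 µmol/L × 237.9 g/mol × 0.849 L ÷ 1000 = 5.110 mg
magnesium sulfate heptahydrate: 2.59 g/L × 0.849 L = 2.199 g
sodium pyruvate: 6.31 mmol/L × 110.04 mg/mmol × 0.849 L = 589.505 mg
sorbitol: 203 mmol/L × 182.17 g/mol × 0.849 L ÷ 1000 = 31.396 g
calcium chloride: 9.05 mmol/L × 111 mg/mmol × 0.849 L = 852.863 mg
L-cysteine hydrochloride: 70.6 mg/L × 0.849 L = 59.939 mg
peptone: 19.6 g/L × 0.849 L = 16.640 g

cobalt chloride hexahydrate 5.110 mg; magnesium sulfate heptahydrate 2.199 g; sodium pyruvate 589.505 mg; sorbitol 31.396 g; calcium chloride 852.863 mg; L-cysteine hydrochloride 59.939 mg; peptone 16.640 g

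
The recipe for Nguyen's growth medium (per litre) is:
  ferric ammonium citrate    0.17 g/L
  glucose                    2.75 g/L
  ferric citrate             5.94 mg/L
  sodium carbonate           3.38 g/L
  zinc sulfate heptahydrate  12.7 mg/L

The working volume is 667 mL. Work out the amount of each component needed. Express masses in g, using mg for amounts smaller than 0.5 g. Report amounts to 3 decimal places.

Scale factor relative to 1 L: 0.667.
ferric ammonium citrate: 0.17 g/L × 0.667 L = 0.11339 g = 113.390 mg
glucose: 2.75 g/L × 0.667 L = 1.834 g
ferric citrate: 5.94 mg/L × 0.667 L = 3.962 mg
sodium carbonate: 3.38 g/L × 0.667 L = 2.254 g
zinc sulfate heptahydrate: 12.7 mg/L × 0.667 L = 8.471 mg

ferric ammonium citrate 113.390 mg; glucose 1.834 g; ferric citrate 3.962 mg; sodium carbonate 2.254 g; zinc sulfate heptahydrate 8.471 mg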